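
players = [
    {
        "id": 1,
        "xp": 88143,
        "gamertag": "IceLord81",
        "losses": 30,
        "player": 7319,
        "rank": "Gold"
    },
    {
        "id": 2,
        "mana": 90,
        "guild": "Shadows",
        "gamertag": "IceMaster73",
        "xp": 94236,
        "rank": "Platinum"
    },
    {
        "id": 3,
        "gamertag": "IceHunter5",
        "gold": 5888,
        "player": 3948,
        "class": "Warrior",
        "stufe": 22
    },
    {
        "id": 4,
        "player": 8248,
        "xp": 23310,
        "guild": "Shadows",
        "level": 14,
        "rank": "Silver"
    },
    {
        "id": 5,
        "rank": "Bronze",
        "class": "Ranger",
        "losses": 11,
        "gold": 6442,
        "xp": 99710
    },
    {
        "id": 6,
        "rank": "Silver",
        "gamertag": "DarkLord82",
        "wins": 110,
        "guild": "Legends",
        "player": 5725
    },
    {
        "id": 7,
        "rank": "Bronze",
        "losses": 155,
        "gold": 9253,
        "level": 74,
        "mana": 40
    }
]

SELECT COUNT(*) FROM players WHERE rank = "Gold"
1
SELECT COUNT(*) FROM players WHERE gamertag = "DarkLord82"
1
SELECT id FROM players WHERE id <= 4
[1, 2, 3, 4]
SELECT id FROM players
[1, 2, 3, 4, 5, 6, 7]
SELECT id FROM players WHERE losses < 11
[]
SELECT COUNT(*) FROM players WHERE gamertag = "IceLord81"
1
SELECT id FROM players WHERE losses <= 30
[1, 5]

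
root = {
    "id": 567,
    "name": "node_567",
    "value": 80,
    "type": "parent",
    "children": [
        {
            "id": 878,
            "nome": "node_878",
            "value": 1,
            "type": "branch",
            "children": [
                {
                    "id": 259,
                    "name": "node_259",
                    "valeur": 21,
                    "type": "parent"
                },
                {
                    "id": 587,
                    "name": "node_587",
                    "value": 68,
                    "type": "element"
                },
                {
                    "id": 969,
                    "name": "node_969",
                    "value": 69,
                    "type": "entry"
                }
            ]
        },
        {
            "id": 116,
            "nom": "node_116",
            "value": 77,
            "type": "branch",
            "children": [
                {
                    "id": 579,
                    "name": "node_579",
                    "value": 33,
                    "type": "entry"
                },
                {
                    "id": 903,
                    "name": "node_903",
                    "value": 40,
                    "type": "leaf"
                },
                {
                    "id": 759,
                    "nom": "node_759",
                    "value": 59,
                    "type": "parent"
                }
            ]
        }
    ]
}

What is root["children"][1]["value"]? 77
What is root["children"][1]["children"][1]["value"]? 40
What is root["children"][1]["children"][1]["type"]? "leaf"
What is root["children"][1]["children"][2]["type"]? "parent"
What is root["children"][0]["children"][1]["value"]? 68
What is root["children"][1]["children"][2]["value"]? 59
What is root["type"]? "parent"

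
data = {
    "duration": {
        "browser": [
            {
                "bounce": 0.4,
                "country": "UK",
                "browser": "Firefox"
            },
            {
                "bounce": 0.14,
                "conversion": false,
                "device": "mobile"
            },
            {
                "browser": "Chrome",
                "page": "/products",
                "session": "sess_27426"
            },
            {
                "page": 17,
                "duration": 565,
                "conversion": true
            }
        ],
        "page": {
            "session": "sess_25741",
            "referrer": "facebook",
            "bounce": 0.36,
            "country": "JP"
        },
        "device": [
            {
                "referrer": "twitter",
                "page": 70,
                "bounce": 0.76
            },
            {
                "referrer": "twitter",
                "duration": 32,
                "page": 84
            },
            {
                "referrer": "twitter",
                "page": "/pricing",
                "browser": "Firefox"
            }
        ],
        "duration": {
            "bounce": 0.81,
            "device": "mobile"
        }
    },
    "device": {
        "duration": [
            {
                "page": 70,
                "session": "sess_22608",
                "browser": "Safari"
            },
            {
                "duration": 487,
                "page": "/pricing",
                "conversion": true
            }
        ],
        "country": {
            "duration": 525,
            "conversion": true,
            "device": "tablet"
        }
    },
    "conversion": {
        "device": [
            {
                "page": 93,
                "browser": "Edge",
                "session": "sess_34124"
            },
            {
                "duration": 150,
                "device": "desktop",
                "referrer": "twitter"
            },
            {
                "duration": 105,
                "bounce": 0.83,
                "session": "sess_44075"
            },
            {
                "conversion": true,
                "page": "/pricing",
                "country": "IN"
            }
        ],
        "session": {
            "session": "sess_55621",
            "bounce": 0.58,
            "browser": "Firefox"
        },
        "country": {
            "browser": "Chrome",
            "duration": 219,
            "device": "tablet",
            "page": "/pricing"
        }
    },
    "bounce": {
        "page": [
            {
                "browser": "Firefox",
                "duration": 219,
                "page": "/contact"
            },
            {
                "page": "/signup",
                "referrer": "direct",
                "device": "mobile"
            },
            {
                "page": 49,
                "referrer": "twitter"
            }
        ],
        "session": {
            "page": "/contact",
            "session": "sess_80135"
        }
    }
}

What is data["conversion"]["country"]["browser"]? "Chrome"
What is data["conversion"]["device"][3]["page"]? "/pricing"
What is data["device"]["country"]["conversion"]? True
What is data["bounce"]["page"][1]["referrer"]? "direct"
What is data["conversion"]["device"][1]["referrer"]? "twitter"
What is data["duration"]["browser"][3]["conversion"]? True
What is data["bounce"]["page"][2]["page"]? 49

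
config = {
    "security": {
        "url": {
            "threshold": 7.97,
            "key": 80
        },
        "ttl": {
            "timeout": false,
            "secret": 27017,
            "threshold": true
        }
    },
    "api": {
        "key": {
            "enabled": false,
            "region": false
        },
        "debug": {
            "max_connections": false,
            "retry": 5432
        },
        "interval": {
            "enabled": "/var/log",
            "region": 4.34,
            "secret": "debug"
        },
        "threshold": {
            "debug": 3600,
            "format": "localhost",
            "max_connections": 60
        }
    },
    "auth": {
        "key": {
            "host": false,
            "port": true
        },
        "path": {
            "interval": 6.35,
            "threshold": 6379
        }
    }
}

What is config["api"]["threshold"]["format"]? "localhost"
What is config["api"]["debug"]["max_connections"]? False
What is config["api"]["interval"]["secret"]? "debug"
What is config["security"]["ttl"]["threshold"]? True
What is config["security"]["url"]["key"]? 80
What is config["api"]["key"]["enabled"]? False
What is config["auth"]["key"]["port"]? True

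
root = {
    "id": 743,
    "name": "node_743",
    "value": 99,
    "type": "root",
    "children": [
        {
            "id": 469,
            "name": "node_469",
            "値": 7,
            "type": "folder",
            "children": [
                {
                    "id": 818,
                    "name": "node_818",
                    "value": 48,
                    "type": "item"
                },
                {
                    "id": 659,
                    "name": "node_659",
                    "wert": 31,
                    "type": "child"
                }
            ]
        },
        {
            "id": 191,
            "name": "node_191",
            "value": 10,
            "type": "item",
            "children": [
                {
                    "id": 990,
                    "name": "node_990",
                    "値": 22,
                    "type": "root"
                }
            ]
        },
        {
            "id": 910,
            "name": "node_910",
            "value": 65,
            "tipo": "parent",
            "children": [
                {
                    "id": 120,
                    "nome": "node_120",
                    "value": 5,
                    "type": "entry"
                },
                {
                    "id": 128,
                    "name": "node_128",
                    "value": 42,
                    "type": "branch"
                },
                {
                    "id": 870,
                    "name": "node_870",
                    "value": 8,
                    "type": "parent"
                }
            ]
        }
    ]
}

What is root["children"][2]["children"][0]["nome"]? "node_120"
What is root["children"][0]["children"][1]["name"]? "node_659"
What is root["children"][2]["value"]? 65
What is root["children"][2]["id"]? 910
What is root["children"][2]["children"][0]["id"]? 120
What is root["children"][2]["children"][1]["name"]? "node_128"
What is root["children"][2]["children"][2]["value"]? 8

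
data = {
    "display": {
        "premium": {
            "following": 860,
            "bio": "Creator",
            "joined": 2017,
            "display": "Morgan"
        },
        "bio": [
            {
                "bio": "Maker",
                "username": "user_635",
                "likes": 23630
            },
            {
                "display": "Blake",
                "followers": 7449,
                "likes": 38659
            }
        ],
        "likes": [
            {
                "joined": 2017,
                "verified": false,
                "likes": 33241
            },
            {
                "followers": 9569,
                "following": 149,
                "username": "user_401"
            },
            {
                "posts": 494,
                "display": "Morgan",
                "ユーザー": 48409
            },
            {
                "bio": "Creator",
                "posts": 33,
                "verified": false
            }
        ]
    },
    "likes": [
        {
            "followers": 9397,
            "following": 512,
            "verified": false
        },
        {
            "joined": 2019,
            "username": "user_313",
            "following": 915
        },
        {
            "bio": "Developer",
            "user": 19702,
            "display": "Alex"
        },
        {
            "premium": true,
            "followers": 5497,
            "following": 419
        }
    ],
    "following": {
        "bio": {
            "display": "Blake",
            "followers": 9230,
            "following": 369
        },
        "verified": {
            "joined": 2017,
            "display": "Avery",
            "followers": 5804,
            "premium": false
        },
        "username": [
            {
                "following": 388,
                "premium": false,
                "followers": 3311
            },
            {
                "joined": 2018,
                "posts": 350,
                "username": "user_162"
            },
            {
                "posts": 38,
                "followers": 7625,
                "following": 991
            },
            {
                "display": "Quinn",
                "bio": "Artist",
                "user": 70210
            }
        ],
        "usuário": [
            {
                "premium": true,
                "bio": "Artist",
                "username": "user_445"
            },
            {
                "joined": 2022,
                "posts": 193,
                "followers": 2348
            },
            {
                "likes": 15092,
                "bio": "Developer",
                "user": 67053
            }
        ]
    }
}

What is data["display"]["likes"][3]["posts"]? 33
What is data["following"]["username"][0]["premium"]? False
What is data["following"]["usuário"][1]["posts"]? 193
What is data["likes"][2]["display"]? "Alex"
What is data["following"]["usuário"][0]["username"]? "user_445"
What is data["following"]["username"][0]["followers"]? 3311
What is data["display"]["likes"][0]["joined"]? 2017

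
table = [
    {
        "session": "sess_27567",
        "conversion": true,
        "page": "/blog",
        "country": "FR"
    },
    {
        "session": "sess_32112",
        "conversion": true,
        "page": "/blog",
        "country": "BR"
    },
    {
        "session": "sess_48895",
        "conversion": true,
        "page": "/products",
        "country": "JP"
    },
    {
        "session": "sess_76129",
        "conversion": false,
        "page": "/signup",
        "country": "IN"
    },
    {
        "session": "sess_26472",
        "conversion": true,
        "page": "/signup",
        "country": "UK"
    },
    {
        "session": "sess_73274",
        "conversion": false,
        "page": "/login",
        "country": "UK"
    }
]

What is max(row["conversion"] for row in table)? True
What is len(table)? 6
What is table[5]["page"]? "/login"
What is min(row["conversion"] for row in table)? False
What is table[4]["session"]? "sess_26472"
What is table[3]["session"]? "sess_76129"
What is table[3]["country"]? "IN"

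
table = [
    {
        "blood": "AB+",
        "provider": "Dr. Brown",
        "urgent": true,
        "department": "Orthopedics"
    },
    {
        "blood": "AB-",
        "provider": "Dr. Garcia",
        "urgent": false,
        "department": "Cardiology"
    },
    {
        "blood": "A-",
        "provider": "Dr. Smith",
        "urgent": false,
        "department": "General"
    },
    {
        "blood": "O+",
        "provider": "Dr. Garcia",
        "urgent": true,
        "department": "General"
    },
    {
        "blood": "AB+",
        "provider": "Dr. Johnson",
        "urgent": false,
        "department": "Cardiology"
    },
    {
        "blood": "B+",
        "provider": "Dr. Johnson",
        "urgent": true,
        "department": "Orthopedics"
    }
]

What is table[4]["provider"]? "Dr. Johnson"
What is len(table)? 6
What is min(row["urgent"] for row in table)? False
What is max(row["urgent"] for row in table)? True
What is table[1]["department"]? "Cardiology"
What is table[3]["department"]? "General"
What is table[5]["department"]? "Orthopedics"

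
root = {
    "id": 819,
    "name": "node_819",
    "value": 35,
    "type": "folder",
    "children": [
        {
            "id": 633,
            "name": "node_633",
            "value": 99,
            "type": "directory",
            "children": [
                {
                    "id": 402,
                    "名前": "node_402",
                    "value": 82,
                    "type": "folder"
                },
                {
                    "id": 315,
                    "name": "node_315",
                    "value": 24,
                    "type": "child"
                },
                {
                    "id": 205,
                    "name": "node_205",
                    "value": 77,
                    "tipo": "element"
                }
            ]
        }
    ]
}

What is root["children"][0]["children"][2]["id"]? 205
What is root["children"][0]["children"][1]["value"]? 24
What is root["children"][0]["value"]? 99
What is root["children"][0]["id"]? 633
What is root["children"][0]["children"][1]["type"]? "child"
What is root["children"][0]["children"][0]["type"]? "folder"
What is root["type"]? "folder"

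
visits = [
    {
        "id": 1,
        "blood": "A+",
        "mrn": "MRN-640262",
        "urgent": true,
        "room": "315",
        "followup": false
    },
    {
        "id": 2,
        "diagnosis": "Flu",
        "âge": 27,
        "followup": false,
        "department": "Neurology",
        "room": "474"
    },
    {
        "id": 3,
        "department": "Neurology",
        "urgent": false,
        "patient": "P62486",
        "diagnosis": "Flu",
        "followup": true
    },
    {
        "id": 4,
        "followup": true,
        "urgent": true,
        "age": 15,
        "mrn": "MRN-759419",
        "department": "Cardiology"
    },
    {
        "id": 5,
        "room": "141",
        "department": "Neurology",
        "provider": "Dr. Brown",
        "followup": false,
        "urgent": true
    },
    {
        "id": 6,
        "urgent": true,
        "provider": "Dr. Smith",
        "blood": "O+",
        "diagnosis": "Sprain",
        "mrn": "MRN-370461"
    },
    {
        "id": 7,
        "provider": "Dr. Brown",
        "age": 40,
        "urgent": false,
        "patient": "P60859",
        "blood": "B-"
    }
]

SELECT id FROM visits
[1, 2, 3, 4, 5, 6, 7]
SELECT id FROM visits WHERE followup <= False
[1, 2, 5]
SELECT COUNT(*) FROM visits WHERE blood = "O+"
1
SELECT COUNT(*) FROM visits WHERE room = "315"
1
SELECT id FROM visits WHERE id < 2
[1]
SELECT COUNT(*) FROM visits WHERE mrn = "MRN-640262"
1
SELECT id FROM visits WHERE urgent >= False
[1, 3, 4, 5, 6, 7]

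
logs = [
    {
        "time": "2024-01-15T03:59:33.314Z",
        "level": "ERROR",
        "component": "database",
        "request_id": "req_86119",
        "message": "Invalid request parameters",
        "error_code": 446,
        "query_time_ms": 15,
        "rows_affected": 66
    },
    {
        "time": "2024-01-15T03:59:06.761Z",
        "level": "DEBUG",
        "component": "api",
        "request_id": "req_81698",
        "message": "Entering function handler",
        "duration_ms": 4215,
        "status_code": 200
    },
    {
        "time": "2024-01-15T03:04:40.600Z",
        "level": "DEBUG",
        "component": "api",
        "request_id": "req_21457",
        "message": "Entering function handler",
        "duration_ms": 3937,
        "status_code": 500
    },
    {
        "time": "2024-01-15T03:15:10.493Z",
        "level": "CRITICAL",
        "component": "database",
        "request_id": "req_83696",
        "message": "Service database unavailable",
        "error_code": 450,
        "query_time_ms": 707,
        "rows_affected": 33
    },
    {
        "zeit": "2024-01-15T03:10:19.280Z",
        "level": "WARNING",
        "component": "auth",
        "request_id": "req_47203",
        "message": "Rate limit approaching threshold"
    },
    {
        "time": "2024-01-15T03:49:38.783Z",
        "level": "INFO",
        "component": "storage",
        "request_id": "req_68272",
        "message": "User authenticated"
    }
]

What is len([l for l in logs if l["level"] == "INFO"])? 1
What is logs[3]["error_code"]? 450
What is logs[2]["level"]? "DEBUG"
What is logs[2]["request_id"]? "req_21457"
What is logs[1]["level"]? "DEBUG"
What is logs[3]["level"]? "CRITICAL"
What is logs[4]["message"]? "Rate limit approaching threshold"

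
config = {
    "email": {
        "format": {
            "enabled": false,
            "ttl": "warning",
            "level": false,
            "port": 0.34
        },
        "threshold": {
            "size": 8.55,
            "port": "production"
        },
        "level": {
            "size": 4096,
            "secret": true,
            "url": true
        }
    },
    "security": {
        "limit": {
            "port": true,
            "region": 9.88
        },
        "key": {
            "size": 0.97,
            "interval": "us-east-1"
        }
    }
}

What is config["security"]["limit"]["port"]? True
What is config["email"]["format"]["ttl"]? "warning"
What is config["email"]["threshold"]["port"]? "production"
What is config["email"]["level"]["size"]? 4096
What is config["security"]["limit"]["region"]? 9.88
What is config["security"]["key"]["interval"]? "us-east-1"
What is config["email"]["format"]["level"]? False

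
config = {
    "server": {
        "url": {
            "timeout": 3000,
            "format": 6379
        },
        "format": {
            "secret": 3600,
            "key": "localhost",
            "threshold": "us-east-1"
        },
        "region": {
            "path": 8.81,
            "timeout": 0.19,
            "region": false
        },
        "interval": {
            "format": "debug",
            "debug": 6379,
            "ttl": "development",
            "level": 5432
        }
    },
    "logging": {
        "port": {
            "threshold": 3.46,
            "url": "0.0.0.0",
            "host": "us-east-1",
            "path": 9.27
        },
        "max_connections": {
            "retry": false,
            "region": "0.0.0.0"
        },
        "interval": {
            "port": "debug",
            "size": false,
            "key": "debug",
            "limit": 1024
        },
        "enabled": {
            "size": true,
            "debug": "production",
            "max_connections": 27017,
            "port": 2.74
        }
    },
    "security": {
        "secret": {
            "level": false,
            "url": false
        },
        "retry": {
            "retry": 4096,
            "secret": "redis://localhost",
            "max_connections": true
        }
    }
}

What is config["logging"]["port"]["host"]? "us-east-1"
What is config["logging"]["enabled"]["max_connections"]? 27017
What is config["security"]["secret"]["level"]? False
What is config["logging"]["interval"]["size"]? False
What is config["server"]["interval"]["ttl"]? "development"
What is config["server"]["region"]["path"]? 8.81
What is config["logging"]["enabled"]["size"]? True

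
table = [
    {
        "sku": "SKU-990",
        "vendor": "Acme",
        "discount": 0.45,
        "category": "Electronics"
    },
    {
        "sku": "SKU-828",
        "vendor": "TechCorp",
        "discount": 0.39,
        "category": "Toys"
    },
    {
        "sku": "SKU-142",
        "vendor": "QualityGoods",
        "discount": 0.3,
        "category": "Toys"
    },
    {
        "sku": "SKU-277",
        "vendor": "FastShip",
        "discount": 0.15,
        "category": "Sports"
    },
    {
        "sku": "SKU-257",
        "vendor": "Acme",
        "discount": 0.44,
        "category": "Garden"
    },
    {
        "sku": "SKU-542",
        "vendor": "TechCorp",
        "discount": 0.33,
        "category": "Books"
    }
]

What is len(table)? 6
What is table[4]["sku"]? "SKU-257"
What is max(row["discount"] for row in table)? 0.45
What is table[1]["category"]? "Toys"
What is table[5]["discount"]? 0.33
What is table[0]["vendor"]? "Acme"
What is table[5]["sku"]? "SKU-542"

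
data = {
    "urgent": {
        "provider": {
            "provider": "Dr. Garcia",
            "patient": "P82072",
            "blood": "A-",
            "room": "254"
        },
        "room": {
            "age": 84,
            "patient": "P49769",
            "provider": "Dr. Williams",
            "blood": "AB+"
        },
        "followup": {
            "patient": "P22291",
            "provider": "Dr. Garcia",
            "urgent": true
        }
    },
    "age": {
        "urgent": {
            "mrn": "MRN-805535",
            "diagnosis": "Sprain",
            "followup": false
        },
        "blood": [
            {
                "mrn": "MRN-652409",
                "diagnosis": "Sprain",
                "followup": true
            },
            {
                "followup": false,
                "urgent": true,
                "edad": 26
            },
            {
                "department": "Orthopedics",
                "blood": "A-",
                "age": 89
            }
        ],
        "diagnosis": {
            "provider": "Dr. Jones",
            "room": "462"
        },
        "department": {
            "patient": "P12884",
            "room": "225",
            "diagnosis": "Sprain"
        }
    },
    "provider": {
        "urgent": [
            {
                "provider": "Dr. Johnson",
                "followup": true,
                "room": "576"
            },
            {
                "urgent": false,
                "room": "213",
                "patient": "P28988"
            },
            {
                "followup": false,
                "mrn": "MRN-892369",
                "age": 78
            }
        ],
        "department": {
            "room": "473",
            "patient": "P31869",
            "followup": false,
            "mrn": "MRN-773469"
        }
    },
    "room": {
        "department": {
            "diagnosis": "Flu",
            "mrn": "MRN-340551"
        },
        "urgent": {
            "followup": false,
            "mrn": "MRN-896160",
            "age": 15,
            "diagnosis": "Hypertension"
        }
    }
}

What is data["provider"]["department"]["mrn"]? "MRN-773469"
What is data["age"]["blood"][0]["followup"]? True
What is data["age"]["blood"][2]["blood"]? "A-"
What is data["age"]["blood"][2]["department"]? "Orthopedics"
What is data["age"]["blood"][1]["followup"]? False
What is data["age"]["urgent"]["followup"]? False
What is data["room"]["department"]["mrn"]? "MRN-340551"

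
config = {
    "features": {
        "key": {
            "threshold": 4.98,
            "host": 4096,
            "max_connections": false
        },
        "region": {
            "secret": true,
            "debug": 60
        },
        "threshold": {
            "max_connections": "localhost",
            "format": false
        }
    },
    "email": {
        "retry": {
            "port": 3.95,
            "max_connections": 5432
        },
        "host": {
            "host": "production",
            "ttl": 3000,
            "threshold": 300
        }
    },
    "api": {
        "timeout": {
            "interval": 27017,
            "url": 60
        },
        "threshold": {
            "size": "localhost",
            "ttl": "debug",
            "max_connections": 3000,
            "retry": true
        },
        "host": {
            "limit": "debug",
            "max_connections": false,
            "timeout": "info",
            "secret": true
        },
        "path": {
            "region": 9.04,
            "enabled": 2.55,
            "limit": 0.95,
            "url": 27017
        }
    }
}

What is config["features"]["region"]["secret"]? True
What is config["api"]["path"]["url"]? 27017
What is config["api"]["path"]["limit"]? 0.95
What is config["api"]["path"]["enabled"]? 2.55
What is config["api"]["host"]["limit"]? "debug"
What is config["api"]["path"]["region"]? 9.04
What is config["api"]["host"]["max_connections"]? False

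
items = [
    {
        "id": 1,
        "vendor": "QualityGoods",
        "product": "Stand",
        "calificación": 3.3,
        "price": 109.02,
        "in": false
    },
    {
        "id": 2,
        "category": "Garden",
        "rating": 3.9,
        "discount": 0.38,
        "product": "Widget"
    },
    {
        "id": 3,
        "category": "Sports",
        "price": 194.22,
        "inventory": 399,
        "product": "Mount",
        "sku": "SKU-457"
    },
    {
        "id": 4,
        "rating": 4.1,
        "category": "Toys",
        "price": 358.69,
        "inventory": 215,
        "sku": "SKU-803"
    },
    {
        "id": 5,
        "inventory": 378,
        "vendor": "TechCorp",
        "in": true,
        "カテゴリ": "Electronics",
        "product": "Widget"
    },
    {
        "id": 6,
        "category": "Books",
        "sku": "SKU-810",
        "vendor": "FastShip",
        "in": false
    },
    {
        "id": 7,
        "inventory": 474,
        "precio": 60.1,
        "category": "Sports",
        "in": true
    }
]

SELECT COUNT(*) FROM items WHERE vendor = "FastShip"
1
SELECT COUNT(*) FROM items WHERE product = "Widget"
2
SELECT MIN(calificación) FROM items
3.3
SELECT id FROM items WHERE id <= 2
[1, 2]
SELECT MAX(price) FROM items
358.69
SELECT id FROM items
[1, 2, 3, 4, 5, 6, 7]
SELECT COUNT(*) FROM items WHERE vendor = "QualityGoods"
1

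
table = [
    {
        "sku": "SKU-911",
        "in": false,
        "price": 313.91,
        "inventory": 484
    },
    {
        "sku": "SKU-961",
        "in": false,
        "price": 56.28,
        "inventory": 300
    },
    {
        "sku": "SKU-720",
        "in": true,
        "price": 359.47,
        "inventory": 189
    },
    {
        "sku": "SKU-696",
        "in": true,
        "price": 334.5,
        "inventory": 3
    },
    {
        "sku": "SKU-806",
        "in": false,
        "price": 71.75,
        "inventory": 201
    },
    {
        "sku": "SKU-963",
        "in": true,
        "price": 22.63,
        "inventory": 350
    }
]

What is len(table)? 6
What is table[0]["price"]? 313.91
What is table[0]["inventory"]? 484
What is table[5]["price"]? 22.63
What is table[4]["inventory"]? 201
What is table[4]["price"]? 71.75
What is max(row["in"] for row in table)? True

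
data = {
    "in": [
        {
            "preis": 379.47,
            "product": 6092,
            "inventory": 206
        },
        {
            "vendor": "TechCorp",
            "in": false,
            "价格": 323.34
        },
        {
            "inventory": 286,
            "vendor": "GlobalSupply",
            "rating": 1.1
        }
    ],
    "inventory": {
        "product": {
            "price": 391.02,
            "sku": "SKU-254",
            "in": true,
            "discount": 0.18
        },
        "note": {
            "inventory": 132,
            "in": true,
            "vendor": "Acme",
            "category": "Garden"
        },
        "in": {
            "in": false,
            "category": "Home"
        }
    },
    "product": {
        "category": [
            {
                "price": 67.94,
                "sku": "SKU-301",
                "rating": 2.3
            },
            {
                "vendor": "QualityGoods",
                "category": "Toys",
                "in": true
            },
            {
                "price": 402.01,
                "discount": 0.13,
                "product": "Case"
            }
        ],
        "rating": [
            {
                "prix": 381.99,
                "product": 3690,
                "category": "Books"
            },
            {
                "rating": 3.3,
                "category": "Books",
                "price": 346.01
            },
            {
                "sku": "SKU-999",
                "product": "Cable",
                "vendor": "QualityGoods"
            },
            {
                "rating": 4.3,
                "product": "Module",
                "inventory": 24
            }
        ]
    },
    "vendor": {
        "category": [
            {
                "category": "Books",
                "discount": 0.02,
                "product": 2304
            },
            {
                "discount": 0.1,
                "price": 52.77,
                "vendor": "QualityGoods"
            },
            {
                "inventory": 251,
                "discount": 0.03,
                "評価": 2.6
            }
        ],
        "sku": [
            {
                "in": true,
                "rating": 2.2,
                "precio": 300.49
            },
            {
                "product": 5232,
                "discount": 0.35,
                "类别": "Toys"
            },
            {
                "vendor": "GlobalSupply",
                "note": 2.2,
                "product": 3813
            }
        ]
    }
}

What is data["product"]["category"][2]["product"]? "Case"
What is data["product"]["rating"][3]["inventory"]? 24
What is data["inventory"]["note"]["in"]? True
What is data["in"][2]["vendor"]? "GlobalSupply"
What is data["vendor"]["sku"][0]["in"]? True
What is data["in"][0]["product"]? 6092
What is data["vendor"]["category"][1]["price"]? 52.77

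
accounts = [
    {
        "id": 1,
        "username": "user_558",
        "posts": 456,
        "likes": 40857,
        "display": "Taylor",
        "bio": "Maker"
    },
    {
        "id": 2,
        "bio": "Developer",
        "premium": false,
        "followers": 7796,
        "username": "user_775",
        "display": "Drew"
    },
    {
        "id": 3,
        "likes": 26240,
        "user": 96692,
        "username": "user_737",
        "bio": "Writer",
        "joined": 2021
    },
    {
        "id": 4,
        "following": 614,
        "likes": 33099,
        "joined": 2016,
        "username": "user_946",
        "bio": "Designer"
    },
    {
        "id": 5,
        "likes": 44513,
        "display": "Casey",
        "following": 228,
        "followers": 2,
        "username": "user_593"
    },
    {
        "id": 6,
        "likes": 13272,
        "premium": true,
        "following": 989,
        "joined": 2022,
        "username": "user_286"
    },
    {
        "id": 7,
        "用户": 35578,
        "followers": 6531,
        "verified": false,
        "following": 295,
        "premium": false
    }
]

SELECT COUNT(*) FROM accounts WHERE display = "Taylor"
1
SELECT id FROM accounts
[1, 2, 3, 4, 5, 6, 7]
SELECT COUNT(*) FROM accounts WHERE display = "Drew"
1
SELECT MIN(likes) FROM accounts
13272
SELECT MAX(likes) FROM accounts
44513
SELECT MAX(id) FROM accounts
7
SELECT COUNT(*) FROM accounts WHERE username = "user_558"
1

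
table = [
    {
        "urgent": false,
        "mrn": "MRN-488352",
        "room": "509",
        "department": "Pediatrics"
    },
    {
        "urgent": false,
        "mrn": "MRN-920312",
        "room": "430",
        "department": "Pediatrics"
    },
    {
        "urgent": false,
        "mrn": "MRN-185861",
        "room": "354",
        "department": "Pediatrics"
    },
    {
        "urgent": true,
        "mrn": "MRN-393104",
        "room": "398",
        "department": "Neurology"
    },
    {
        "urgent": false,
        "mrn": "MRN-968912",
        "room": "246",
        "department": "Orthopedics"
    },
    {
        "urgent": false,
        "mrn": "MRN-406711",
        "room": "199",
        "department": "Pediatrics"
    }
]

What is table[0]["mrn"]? "MRN-488352"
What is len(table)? 6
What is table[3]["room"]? "398"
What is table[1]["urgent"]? False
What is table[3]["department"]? "Neurology"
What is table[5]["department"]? "Pediatrics"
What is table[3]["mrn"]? "MRN-393104"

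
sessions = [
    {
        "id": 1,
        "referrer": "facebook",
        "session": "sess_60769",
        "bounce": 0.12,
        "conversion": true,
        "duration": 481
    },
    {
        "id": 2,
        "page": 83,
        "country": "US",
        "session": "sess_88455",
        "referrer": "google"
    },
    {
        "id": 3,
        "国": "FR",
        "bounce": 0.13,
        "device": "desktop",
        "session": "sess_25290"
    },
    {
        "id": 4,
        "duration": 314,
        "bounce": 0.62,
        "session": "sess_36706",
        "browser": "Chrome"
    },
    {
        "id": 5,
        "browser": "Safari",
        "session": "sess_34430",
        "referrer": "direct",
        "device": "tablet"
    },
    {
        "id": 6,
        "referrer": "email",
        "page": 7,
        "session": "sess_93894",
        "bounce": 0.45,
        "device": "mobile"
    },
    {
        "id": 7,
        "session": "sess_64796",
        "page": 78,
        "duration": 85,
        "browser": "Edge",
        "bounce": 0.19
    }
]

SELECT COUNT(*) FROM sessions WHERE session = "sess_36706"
1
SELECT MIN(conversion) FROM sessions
True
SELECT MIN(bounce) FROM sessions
0.12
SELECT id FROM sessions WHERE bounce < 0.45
[1, 3, 7]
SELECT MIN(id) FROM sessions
1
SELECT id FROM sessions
[1, 2, 3, 4, 5, 6, 7]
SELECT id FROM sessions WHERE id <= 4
[1, 2, 3, 4]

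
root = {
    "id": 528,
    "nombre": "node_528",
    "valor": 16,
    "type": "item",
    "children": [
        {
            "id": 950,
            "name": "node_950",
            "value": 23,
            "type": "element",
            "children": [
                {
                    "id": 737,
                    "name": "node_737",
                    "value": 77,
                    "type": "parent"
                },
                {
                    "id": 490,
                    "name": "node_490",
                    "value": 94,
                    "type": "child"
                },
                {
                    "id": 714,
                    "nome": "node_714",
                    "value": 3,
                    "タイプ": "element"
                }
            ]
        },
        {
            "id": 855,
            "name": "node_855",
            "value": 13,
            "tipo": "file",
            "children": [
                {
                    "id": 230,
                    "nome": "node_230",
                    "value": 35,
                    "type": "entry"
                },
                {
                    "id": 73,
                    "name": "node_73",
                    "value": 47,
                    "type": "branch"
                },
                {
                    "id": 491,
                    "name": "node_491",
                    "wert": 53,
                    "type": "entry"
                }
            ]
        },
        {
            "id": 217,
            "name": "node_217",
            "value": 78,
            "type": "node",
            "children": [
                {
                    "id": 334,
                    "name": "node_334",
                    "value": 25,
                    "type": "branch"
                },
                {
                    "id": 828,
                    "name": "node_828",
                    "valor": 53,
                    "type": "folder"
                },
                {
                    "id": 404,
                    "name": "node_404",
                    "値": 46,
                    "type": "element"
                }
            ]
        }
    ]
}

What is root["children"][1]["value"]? 13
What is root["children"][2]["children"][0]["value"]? 25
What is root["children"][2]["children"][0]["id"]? 334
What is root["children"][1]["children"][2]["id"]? 491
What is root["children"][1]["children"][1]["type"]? "branch"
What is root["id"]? 528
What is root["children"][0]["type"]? "element"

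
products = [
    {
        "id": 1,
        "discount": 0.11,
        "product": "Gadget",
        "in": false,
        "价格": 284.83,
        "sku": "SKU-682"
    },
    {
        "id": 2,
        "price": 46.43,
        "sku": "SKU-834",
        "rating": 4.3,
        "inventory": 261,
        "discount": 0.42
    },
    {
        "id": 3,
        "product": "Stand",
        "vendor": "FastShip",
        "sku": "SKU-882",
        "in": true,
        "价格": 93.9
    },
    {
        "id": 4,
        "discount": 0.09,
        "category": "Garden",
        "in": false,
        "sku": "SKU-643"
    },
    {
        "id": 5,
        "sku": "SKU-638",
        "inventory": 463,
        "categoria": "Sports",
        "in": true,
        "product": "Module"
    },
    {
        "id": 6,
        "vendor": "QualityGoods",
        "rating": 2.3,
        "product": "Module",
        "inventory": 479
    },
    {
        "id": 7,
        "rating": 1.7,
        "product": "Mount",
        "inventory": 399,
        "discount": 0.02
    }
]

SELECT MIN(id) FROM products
1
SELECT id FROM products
[1, 2, 3, 4, 5, 6, 7]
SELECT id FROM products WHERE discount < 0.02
[]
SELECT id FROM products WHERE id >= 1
[1, 2, 3, 4, 5, 6, 7]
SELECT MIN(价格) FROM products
93.9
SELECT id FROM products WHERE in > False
[3, 5]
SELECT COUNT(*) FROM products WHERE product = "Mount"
1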